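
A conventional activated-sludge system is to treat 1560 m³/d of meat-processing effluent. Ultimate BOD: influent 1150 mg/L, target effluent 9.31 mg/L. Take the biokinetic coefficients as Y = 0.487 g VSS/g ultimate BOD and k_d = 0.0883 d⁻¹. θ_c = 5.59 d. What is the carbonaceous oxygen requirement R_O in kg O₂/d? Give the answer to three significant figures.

R_O ≈ 956 kg O₂/d

Correct the yield for decay: Y_obs = Y/(1 + k_d θ_c) = 0.487 / (1 + 0.0883 × 5.59) = 0.487 / 1.494 = 0.3261.
Substrate removed = Q·(S₀ − S) = 1560 m³/d × (1150 − 9.31) g/m³ = 1.78×10^6 g/d = 1779 kg/d.
P_X = Y_obs·Q·(S₀ − S) = 0.3261 × 1779 = 580.2 kg VSS/d.
R_O = Q·(S₀ − S) − 1.42·P_X = 1779 − 1.42 × 580.2 = 955.6 kg O₂/d.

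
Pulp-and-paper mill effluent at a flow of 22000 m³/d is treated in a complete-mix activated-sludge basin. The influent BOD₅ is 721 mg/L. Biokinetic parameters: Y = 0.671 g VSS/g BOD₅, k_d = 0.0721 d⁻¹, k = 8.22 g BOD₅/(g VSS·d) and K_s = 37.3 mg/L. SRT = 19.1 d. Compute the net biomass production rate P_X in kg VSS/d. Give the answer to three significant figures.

P_X ≈ 4470 kg VSS/d

Effluent substrate depends only on kinetics and SRT: S = K_s(1 + k_d θ_c) / [θ_c(Yk − k_d) − 1] = 37.3 × (1 + 0.0721 × 19.1) / [19.1 × (0.671 × 8.22 − 0.0721) − 1] = 88.67 / 103.0 = 0.8611 mg/L.
The observed yield is Y_obs = Y/(1 + k_d·θ_c) = 0.671 / (1 + 0.0721 × 19.1) = 0.671 / 2.377 = 0.2823 g VSS per g BOD₅ removed.
ΔS = 721 − 0.861 = 720.1 mg/L, so the substrate removal rate is 22000 × 720.1/1000 = 15843 kg BOD₅/d.
P_X = Y_obs · Q(S₀ − S) = 0.2823 × 15843 = 4472 kg VSS/d.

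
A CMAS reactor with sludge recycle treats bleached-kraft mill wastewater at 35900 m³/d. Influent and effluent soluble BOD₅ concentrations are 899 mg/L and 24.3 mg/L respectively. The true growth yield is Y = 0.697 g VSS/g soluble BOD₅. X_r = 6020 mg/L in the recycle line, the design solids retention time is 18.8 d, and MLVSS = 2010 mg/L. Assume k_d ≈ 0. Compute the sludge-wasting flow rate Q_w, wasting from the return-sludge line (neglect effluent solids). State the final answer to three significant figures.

V·X = Y·Q·ΔS·θ_c gives V = 0.697 × 35900 × (899 − 24.3) × 18.8 / 2010 = 204714 m³.
Q_w = (V·X)/(θ_c X_r) = 204714 × 2010 / (18.8 × 6020) = 3636 m³/d.

Q_w ≈ 3640 m³/d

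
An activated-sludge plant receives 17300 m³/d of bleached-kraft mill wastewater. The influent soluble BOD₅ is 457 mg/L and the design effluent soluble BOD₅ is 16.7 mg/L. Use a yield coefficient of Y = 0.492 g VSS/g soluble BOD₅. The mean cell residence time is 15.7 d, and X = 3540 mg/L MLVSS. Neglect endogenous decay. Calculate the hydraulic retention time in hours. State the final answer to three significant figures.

V·X = Y·Q·ΔS·θ_c gives V = 0.492 × 17300 × (457 − 16.7) × 15.7 / 3540 = 16621 m³.
Hydraulic retention time τ = V/Q = 16621 / 17300 = 0.9607 d = 23.06 h.

τ ≈ 23.1 h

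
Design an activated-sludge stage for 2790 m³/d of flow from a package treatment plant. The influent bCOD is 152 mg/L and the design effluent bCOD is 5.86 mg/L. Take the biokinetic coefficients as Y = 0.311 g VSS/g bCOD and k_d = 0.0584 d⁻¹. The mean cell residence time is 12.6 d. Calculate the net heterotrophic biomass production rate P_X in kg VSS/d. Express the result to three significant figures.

Observed yield with endogenous decay: Y_obs = Y / (1 + k_d·θ_c) = 0.311 / (1 + 0.0584 × 12.6) = 0.311 / 1.736 = 0.1792 g VSS/g bCOD.
Mass of bCOD removed per day: Q(S₀ − S) = 2790 × 146.1 g/m³ = 407.7 kg/d.
P_X = Y_obs · Q(S₀ − S) = 0.1792 × 407.7 = 73.05 kg VSS/d.

P_X ≈ 73.1 kg VSS/d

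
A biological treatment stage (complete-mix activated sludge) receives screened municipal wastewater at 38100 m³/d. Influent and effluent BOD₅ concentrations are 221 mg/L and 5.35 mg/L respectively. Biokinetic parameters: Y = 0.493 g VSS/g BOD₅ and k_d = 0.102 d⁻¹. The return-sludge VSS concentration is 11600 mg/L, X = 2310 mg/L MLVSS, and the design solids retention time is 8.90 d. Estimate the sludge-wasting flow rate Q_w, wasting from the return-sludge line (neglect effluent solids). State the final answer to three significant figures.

From the SRT design equation V = Y Q (S₀−S) θ_c / [X (1 + k_d θ_c)] = 0.493 × 38100 × (221 − 5.35) × 8.90 / [2310 × (1 + 0.102 × 8.90)] = 3.61×10^7 / 4407 = 8180 m³.
θ_c = V·X/(Q_w·X_r) when wasting from the recycle, so Q_w = V·X/(θ_c·X_r) = 8180 × 2310 / (8.90 × 11600) = 183.0 m³/d.

Q_w ≈ 183 m³/d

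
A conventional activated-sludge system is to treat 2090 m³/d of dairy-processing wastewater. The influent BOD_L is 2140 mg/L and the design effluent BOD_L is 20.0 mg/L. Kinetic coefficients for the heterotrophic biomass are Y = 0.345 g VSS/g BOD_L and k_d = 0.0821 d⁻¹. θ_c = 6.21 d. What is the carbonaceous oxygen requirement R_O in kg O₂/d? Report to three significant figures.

R_O ≈ 2990 kg O₂/d

Correct the yield for decay: Y_obs = Y/(1 + k_d θ_c) = 0.345 / (1 + 0.0821 × 6.21) = 0.345 / 1.510 = 0.2285.
Mass of BOD_L removed per day: Q(S₀ − S) = 2090 × 2120 g/m³ = 4431 kg/d.
Biomass synthesised: P_X = Y_obs × 4431 = 1012 kg VSS/d.
R_O = Q·ΔS − 1.42 P_X = 4431 − 1438 = 2993 kg O₂/d.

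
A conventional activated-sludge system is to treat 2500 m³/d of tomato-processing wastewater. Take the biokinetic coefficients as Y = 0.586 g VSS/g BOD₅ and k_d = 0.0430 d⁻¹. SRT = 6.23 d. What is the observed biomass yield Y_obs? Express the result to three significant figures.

Observed yield with endogenous decay: Y_obs = Y / (1 + k_d·θ_c) = 0.586 / (1 + 0.0430 × 6.23) = 0.586 / 1.268 = 0.4622 g VSS/g BOD₅.

Y_obs ≈ 0.462 g VSS/g BOD₅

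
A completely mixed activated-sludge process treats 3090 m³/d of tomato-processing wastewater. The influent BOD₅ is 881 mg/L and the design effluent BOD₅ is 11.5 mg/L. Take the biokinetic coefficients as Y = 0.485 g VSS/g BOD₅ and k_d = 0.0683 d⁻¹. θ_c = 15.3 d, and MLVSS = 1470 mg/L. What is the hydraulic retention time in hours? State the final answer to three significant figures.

Rearranging the biomass balance for a CMAS with decay, V = Y·Q·ΔS·θ_c / [X·(1+k_d θ_c)] = 0.485 × 3090 × (881 − 11.5) × 15.3 / [1470 × (1 + 0.0683 × 15.3)] = 1.99×10^7 / 3006 = 6632 m³.
HRT = V/Q = 6632 m³ / 3090 m³·d⁻¹ = 2.146 d × 24 = 51.51 h.

τ ≈ 51.5 h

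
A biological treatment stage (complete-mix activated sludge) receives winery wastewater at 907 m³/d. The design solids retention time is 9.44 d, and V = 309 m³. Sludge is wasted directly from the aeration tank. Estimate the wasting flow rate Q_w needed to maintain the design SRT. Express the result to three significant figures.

Q_w ≈ 32.7 m³/d

With mixed-liquor wasting, θ_c = V/Q_w, so Q_w = V/θ_c = 309.0/9.44 = 32.73 m³/d.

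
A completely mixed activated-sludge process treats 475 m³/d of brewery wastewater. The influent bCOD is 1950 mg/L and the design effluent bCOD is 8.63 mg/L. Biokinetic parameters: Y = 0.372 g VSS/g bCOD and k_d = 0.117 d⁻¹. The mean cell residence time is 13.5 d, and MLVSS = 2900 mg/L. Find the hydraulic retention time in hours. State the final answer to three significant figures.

Rearranging the biomass balance for a CMAS with decay, V = Y·Q·ΔS·θ_c / [X·(1+k_d θ_c)] = 0.372 × 475 × (1950 − 8.63) × 13.5 / [2900 × (1 + 0.117 × 13.5)] = 4.63×10^6 / 7481 = 619.1 m³.
τ = V/Q = 619.1/475 = 1.303 d, or 31.28 h.

τ ≈ 31.3 h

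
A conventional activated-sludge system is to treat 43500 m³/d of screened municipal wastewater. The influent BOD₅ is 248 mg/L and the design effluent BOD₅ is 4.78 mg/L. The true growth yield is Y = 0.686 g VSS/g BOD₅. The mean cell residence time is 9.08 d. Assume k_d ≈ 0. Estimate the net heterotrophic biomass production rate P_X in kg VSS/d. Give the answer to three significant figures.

With endogenous decay neglected, the observed yield equals the true yield: Y_obs = Y = 0.686 g VSS/g BOD₅.
Q·(S₀ − S) = 43500 × (248 − 4.78) × 10⁻³ = 10580 kg/d removed.
Net biomass production P_X = Y_obs × Q·(S₀ − S) = 0.6860 × 10580 = 7258 kg VSS/d.

P_X ≈ 7260 kg VSS/d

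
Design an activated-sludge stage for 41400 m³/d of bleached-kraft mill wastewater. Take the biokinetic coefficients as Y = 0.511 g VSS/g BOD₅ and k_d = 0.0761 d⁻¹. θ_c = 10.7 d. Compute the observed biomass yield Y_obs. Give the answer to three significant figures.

The observed yield is Y_obs = Y/(1 + k_d·θ_c) = 0.511 / (1 + 0.0761 × 10.7) = 0.511 / 1.814 = 0.2817 g VSS per g BOD₅ removed.

Y_obs ≈ 0.282 g VSS/g BOD₅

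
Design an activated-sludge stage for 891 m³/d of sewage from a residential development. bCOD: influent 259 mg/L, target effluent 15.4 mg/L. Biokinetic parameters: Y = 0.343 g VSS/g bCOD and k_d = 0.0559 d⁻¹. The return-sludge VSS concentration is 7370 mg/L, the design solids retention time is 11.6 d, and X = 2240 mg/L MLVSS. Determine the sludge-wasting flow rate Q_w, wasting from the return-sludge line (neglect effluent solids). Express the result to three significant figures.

From the SRT design equation V = Y Q (S₀−S) θ_c / [X (1 + k_d θ_c)] = 0.343 × 891 × (259 − 15.4) × 11.6 / [2240 × (1 + 0.0559 × 11.6)] = 8.64×10^5 / 3693 = 233.9 m³.
θ_c = V·X/(Q_w·X_r) when wasting from the recycle, so Q_w = V·X/(θ_c·X_r) = 233.9 × 2240 / (11.6 × 7370) = 6.128 m³/d.

Q_w ≈ 6.13 m³/d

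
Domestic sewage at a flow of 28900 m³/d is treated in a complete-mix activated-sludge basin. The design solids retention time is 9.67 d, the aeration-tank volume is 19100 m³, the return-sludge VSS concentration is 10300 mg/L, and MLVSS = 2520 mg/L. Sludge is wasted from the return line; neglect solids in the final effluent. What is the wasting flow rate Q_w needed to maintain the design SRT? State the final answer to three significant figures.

Q_w = (V·X)/(θ_c X_r) = 19100 × 2520 / (9.67 × 10300) = 483.2 m³/d.

Q_w ≈ 483 m³/d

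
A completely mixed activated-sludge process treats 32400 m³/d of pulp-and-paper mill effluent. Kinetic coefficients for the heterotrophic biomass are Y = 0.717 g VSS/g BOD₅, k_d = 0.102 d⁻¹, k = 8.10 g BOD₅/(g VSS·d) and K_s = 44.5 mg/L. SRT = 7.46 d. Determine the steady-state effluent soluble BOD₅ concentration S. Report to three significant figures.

From the Monod/SRT balance for a CMAS, S = K_s·(1+k_d θ_c)/[θ_c·(Y k − k_d) − 1] = 44.5 × (1 + 0.102 × 7.46) / [7.46 × (0.717 × 8.10 − 0.102) − 1] = 78.36 / 41.56 = 1.885 mg/L.

S ≈ 1.89 mg/L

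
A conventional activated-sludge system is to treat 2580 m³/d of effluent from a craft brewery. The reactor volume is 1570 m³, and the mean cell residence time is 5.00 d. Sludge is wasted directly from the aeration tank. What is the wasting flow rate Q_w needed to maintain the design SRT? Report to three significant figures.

Q_w ≈ 314 m³/d

With mixed-liquor wasting, θ_c = V/Q_w, so Q_w = V/θ_c = 1570/5.00 = 314.0 m³/d.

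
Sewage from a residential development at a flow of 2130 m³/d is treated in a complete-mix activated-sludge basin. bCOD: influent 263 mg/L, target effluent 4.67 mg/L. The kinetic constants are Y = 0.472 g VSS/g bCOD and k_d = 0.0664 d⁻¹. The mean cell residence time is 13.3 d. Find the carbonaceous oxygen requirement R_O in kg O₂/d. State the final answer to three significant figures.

Y_obs = Y / (1 + k_d θ_c) = 0.472 / (1 + 0.0664 × 13.3) = 0.472 / 1.883 = 0.2506.
Q·(S₀ − S) = 2130 × (263 − 4.67) × 10⁻³ = 550.2 kg/d removed.
P_X = Y_obs·Q·(S₀ − S) = 0.2506 × 550.2 = 137.9 kg VSS/d.
Carbonaceous O₂ demand = substrate oxidised − cell-mass equivalent = 550.2 − 1.42 × 137.9 = 354.4 kg O₂/d.

R_O ≈ 354 kg O₂/d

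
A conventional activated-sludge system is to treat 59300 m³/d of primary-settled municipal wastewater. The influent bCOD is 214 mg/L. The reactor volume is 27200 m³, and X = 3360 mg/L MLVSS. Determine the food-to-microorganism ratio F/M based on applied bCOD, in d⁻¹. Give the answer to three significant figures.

F/M ≈ 0.139 d⁻¹

F/M = Q·S₀ / (V·X) = 59300 × 214 / (27200 × 3360) = 0.1389 g bCOD·(g VSS·d)⁻¹.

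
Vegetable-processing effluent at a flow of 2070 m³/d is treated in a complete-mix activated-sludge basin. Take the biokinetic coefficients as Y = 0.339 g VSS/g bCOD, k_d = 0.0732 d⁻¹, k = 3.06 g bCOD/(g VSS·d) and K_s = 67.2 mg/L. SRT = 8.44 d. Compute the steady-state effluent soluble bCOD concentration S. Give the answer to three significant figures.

S ≈ 15.2 mg/L

From the Monod/SRT balance for a CMAS, S = K_s·(1+k_d θ_c)/[θ_c·(Y k − k_d) − 1] = 67.2 × (1 + 0.0732 × 8.44) / [8.44 × (0.339 × 3.06 − 0.0732) − 1] = 108.7 / 7.137 = 15.23 mg/L.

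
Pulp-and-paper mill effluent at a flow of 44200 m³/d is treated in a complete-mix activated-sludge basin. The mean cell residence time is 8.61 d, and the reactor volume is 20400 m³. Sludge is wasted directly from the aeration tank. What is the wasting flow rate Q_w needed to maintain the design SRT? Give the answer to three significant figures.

For wasting at MLVSS concentration, Q_w = V/θ_c = 20400/8.61 = 2369 m³/d.

Q_w ≈ 2370 m³/d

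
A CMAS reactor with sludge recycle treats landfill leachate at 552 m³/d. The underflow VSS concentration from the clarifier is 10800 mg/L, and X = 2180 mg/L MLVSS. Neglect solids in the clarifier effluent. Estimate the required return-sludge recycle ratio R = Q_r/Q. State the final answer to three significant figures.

R ≈ 0.253

Solids balance on the clarifier gives (1+R)X = R·X_r, so R = X/(X_r − X) = 2180 / (10800 − 2180) = 0.2529.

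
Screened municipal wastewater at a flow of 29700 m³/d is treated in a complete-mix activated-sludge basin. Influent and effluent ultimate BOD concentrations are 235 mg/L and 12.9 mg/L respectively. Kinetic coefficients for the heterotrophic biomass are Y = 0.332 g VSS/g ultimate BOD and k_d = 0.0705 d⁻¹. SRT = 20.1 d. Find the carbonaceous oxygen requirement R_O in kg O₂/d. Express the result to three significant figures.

Y_obs = Y / (1 + k_d θ_c) = 0.332 / (1 + 0.0705 × 20.1) = 0.332 / 2.417 = 0.1374.
Substrate removed = Q·(S₀ − S) = 29700 m³/d × (235 − 12.9) g/m³ = 6.6×10^6 g/d = 6596 kg/d.
P_X = Y_obs·Q·(S₀ − S) = 0.1374 × 6596 = 906.1 kg VSS/d.
Carbonaceous O₂ demand = substrate oxidised − cell-mass equivalent = 6596 − 1.42 × 906.1 = 5310 kg O₂/d.

R_O ≈ 5310 kg O₂/d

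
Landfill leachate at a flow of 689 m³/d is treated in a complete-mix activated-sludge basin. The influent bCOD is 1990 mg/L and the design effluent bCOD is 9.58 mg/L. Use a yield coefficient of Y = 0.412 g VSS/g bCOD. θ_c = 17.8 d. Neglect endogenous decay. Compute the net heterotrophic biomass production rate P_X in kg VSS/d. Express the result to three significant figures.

P_X ≈ 562 kg VSS/d

Since k_d ≈ 0, Y_obs = Y = 0.412 g VSS/g bCOD.
ΔS = 1990 − 9.58 = 1980 mg/L, so the substrate removal rate is 689 × 1980/1000 = 1365 kg bCOD/d.
So the net sludge growth is P_X = 0.4120 × 1365 = 562.2 kg VSS/d.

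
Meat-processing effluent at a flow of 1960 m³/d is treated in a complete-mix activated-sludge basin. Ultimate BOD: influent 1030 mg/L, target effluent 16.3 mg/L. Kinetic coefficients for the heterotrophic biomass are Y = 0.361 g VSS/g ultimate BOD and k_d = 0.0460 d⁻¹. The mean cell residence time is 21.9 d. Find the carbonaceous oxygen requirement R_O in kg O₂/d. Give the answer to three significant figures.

The observed yield is Y_obs = Y/(1 + k_d·θ_c) = 0.361 / (1 + 0.0460 × 21.9) = 0.361 / 2.007 = 0.1798 g VSS per g ultimate BOD removed.
Mass of ultimate BOD removed per day: Q(S₀ − S) = 1960 × 1014 g/m³ = 1987 kg/d.
Biomass synthesised: P_X = Y_obs × 1987 = 357.3 kg VSS/d.
Carbonaceous O₂ demand = substrate oxidised − cell-mass equivalent = 1987 − 1.42 × 357.3 = 1479 kg O₂/d.

R_O ≈ 1480 kg O₂/d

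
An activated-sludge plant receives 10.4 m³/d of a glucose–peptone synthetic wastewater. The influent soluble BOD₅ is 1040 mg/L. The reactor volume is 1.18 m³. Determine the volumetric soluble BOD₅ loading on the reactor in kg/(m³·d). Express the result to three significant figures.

L_v = Q S₀ / V = 10.4 × 1040 × 10⁻³ / 1.180 = 9.166 kg/(m³·d).

L_v ≈ 9.17 kg soluble BOD₅/(m³·d)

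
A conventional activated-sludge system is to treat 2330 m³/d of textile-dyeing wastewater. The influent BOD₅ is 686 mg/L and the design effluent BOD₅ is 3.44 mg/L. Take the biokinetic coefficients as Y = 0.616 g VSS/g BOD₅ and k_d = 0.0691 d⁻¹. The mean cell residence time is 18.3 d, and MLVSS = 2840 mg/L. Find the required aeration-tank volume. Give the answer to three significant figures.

From the SRT design equation V = Y Q (S₀−S) θ_c / [X (1 + k_d θ_c)] = 0.616 × 2330 × (686 − 3.44) × 18.3 / [2840 × (1 + 0.0691 × 18.3)] = 1.79×10^7 / 6431 = 2788 m³.

V ≈ 2790 m³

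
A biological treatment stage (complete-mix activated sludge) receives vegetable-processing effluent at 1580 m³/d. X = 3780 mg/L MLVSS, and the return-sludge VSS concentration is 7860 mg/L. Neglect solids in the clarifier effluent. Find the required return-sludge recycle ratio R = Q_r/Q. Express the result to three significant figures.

Mass balance around the secondary clarifier (neglecting effluent solids): R = X / (X_r − X) = 3780 / (7860 − 3780) = 0.9265.

R ≈ 0.926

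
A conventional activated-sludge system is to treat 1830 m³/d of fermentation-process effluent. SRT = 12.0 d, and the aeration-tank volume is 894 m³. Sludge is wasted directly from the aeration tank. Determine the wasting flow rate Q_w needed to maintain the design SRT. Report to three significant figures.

Q_w ≈ 74.5 m³/d

With mixed-liquor wasting, θ_c = V/Q_w, so Q_w = V/θ_c = 894.0/12.0 = 74.50 m³/d.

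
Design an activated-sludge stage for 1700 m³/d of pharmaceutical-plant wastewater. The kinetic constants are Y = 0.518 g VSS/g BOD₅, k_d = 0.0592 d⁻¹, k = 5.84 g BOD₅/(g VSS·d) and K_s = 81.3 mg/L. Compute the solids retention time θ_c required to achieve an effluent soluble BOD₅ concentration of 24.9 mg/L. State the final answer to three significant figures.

At the target effluent, Y k S/(K_s+S) = 0.518×5.84×24.9/106.2 = 0.7093 d⁻¹.
Then 1/θ_c = μ − k_d = 0.7093 − 0.0592 = 0.6501 d⁻¹, giving θ_c = 1.538 d.

θ_c ≈ 1.54 d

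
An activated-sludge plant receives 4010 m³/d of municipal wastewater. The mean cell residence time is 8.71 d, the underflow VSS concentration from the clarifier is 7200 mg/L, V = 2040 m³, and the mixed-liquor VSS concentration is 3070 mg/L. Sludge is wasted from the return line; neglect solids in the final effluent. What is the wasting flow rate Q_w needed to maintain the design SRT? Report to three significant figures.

Q_w ≈ 99.9 m³/d

θ_c = V·X/(Q_w·X_r) when wasting from the recycle, so Q_w = V·X/(θ_c·X_r) = 2040 × 3070 / (8.71 × 7200) = 99.87 m³/d.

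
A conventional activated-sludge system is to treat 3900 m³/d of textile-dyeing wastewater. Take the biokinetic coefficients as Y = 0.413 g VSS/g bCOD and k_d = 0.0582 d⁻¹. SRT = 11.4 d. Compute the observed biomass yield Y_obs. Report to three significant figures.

The observed yield is Y_obs = Y/(1 + k_d·θ_c) = 0.413 / (1 + 0.0582 × 11.4) = 0.413 / 1.663 = 0.2483 g VSS per g bCOD removed.

Y_obs ≈ 0.248 g VSS/g bCOD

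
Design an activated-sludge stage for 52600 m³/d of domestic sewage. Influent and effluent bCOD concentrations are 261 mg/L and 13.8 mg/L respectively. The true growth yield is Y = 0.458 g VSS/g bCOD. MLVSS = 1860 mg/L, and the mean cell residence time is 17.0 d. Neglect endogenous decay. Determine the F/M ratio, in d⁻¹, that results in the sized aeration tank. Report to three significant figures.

With k_d = 0 the design equation reduces to V = Y Q (S₀−S) θ_c / X = 0.458 × 52600 × (261 − 13.8) × 17.0 / 1860 = 54430 m³.
F/M = Q·S₀ / (V·X) = 52600 × 261 / (54430 × 1860) = 0.1356 g bCOD·(g VSS·d)⁻¹.

F/M ≈ 0.136 d⁻¹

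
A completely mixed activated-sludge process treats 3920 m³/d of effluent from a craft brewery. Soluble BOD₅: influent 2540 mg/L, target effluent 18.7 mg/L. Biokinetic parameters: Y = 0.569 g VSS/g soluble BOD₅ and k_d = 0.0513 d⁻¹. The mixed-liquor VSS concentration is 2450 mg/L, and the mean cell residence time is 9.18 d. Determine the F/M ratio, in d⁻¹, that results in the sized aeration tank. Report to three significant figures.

From the SRT design equation V = Y Q (S₀−S) θ_c / [X (1 + k_d θ_c)] = 0.569 × 3920 × (2540 − 18.7) × 9.18 / [2450 × (1 + 0.0513 × 9.18)] = 5.16×10^7 / 3604 = 14325 m³.
F/M = applied load / biomass = Q·S₀/(V·X) = 3920 × 2540 / (14325 × 2450) = 0.2837 d⁻¹.

F/M ≈ 0.284 d⁻¹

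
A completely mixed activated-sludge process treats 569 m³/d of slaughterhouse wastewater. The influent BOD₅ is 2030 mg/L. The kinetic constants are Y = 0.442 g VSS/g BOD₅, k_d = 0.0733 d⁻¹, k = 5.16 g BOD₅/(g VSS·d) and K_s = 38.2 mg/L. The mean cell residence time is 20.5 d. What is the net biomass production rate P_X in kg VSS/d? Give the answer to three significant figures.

For a completely mixed reactor with recycle the Lawrence–McCarty relation gives S = K_s·(1 + k_d·θ_c) / [θ_c·(Y·k − k_d) − 1] = 38.2 × (1 + 0.0733 × 20.5) / [20.5 × (0.442 × 5.16 − 0.0733) − 1] = 95.60 / 44.25 = 2.160 mg/L.
The observed yield is Y_obs = Y/(1 + k_d·θ_c) = 0.442 / (1 + 0.0733 × 20.5) = 0.442 / 2.503 = 0.1766 g VSS per g BOD₅ removed.
Mass of BOD₅ removed per day: Q(S₀ − S) = 569 × 2028 g/m³ = 1154 kg/d.
Biomass produced: P_X = Y_obs·Q·ΔS = 0.1766 × 1154 ≈ 203.8 kg VSS/d.

P_X ≈ 204 kg VSS/d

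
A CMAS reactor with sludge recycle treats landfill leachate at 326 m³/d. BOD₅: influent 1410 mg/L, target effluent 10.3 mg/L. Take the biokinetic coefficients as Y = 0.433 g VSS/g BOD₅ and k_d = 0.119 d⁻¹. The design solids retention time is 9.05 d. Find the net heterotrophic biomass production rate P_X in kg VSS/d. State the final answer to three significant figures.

Correct the yield for decay: Y_obs = Y/(1 + k_d θ_c) = 0.433 / (1 + 0.119 × 9.05) = 0.433 / 2.077 = 0.2085.
Substrate removed = Q·(S₀ − S) = 326 m³/d × (1410 − 10.3) g/m³ = 4.56×10^5 g/d = 456.3 kg/d.
P_X = Y_obs · Q(S₀ − S) = 0.2085 × 456.3 = 95.13 kg VSS/d.

P_X ≈ 95.1 kg VSS/d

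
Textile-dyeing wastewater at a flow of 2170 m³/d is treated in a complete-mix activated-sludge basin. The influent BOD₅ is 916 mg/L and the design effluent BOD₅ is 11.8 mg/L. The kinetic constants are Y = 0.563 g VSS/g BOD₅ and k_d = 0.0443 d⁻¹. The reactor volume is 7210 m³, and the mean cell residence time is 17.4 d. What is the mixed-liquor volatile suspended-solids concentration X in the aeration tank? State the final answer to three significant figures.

X ≈ 1510 mg/L

X = Y·Q·ΔS·θ_c / [V·(1 + k_d θ_c)] = 0.563 × 2170 × (916 − 11.8) × 17.4 / [7210 × (1 + 0.0443 × 17.4)] = 1505 mg/L.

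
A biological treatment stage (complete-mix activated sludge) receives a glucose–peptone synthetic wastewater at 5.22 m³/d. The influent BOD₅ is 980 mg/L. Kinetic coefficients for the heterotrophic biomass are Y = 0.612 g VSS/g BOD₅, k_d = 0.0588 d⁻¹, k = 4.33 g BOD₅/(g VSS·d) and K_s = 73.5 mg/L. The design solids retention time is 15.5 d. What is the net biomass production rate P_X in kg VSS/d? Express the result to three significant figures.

P_X ≈ 1.63 kg VSS/d

From the Monod/SRT balance for a CMAS, S = K_s·(1+k_d θ_c)/[θ_c·(Y k − k_d) − 1] = 73.5 × (1 + 0.0588 × 15.5) / [15.5 × (0.612 × 4.33 − 0.0588) − 1] = 140.5 / 39.16 = 3.587 mg/L.
Observed yield with endogenous decay: Y_obs = Y / (1 + k_d·θ_c) = 0.612 / (1 + 0.0588 × 15.5) = 0.612 / 1.911 = 0.3202 g VSS/g BOD₅.
Substrate removed = Q·(S₀ − S) = 5.22 m³/d × (980 − 3.59) g/m³ = 5.1×10^3 g/d = 5.097 kg/d.
So the net sludge growth is P_X = 0.3202 × 5.097 = 1.632 kg VSS/d.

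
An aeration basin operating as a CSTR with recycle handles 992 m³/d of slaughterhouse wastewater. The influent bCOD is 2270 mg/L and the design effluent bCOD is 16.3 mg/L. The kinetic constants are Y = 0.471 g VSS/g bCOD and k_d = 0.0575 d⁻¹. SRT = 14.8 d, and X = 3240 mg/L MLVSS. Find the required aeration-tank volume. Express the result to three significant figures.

V ≈ 2600 m³

Steady-state biomass mass balance: V·X·(1 + k_d·θ_c) = Y·Q·(S₀ − S)·θ_c, so V = 0.471 × 992 × (2270 − 16.3) × 14.8 / [3240 × (1 + 0.0575 × 14.8)] = 1.56×10^7 / 5997 = 2599 m³.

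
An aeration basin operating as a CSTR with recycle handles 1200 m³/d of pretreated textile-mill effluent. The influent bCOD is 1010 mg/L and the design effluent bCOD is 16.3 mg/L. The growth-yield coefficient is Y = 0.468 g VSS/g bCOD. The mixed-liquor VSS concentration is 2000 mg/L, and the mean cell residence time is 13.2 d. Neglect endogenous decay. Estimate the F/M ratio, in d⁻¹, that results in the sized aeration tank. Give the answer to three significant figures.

F/M ≈ 0.165 d⁻¹

With k_d = 0 the design equation reduces to V = Y Q (S₀−S) θ_c / X = 0.468 × 1200 × (1010 − 16.3) × 13.2 / 2000 = 3683 m³.
F/M = Q·S₀ / (V·X) = 1200 × 1010 / (3683 × 2000) = 0.1645 g bCOD·(g VSS·d)⁻¹.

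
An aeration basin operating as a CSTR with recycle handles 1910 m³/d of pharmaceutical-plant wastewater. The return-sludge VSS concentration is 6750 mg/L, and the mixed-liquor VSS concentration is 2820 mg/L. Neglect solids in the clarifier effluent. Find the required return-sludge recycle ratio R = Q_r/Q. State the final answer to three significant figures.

Solids balance on the clarifier gives (1+R)X = R·X_r, so R = X/(X_r − X) = 2820 / (6750 − 2820) = 0.7176.

R ≈ 0.718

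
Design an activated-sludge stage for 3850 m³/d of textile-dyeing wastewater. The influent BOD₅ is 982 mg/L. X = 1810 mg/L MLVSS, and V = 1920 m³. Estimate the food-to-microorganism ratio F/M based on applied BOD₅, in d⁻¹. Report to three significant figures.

F/M = Q·S₀ / (V·X) = 3850 × 982 / (1920 × 1810) = 1.088 g BOD₅·(g VSS·d)⁻¹.

F/M ≈ 1.09 d⁻¹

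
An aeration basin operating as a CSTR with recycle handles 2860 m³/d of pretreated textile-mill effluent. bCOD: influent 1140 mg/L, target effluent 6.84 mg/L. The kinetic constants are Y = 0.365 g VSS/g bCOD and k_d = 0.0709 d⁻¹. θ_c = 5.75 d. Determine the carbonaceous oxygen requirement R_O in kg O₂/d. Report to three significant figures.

The observed yield is Y_obs = Y/(1 + k_d·θ_c) = 0.365 / (1 + 0.0709 × 5.75) = 0.365 / 1.408 = 0.2593 g VSS per g bCOD removed.
Q·(S₀ − S) = 2860 × (1140 − 6.84) × 10⁻³ = 3241 kg/d removed.
Biomass synthesised: P_X = Y_obs × 3241 = 840.3 kg VSS/d.
R_O = Q·(S₀ − S) − 1.42·P_X = 3241 − 1.42 × 840.3 = 2048 kg O₂/d.

R_O ≈ 2050 kg O₂/d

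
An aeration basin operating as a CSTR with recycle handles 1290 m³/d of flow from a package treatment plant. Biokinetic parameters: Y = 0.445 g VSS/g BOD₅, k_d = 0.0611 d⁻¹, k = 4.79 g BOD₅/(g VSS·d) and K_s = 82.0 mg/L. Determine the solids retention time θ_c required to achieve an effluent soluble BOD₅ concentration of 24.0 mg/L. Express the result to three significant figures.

θ_c ≈ 2.37 d

From 1/θ_c = Y·k·S/(K_s + S) − k_d: Y·k·S/(K_s+S) = 0.445 × 4.79 × 24.0 / (82.0 + 24.0) = 0.4826 d⁻¹.
1/θ_c = 0.4826 − 0.0611 = 0.4215 d⁻¹, so θ_c = 2.372 d.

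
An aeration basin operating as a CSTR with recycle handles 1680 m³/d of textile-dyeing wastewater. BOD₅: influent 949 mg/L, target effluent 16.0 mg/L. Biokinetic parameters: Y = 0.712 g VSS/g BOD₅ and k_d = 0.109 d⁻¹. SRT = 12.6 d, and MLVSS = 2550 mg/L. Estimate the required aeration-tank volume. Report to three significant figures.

V ≈ 2320 m³

From the SRT design equation V = Y Q (S₀−S) θ_c / [X (1 + k_d θ_c)] = 0.712 × 1680 × (949 − 16.0) × 12.6 / [2550 × (1 + 0.109 × 12.6)] = 1.41×10^7 / 6052 = 2323 m³.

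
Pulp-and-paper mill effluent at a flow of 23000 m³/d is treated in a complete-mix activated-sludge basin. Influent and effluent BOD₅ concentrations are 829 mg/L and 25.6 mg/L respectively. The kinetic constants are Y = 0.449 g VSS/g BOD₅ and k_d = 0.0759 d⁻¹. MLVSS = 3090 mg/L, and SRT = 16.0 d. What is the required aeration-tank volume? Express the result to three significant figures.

V ≈ 19400 m³

From the SRT design equation V = Y Q (S₀−S) θ_c / [X (1 + k_d θ_c)] = 0.449 × 23000 × (829 − 25.6) × 16.0 / [3090 × (1 + 0.0759 × 16.0)] = 1.33×10^8 / 6842 = 19400 m³.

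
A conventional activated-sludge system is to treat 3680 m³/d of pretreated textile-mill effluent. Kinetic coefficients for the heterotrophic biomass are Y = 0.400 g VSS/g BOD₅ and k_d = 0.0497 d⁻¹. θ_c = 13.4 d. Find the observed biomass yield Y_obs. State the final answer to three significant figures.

Y_obs ≈ 0.240 g VSS/g BOD₅

Y_obs = Y / (1 + k_d θ_c) = 0.400 / (1 + 0.0497 × 13.4) = 0.400 / 1.666 = 0.2401.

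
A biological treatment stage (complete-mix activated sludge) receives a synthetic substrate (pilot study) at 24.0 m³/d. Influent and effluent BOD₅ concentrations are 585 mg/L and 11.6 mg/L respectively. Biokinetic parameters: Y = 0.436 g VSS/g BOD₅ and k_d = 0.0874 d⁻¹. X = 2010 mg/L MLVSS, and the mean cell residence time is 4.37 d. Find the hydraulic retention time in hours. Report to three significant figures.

Steady-state biomass mass balance: V·X·(1 + k_d·θ_c) = Y·Q·(S₀ − S)·θ_c, so V = 0.436 × 24.0 × (585 − 11.6) × 4.37 / [2010 × (1 + 0.0874 × 4.37)] = 2.62×10^4 / 2778 = 9.440 m³.
HRT = V/Q = 9.440 m³ / 24.0 m³·d⁻¹ = 0.3933 d × 24 = 9.440 h.

τ ≈ 9.44 h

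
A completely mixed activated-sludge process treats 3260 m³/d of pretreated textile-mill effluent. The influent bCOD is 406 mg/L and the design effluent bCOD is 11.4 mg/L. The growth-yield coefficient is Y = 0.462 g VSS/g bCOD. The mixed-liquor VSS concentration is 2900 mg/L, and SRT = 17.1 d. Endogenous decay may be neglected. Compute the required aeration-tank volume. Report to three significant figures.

V·X = Y·Q·ΔS·θ_c gives V = 0.462 × 3260 × (406 − 11.4) × 17.1 / 2900 = 3504 m³.

V ≈ 3500 m³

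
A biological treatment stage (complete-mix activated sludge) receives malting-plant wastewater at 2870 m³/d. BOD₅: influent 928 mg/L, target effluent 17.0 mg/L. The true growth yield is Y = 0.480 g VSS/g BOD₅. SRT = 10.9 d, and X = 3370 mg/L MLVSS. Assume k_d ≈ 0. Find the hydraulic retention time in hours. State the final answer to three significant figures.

V·X = Y·Q·ΔS·θ_c gives V = 0.480 × 2870 × (928 − 17.0) × 10.9 / 3370 = 4059 m³.
Hydraulic retention time τ = V/Q = 4059 / 2870 = 1.414 d = 33.94 h.

τ ≈ 33.9 h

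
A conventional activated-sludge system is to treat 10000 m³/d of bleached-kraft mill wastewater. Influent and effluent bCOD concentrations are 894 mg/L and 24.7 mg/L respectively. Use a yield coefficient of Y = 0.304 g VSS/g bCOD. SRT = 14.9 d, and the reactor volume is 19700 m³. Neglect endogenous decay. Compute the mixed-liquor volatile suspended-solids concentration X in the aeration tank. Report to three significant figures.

X = Y·Q·ΔS·θ_c / V = 0.304 × 10000 × (894 − 24.7) × 14.9 / 19700 = 1999 mg/L.

X ≈ 2000 mg/L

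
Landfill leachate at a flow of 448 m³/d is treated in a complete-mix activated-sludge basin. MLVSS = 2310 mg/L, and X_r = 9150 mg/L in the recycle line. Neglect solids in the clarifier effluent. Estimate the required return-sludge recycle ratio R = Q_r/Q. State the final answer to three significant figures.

R ≈ 0.338

Mass balance around the secondary clarifier (neglecting effluent solids): R = X / (X_r − X) = 2310 / (9150 − 2310) = 0.3377.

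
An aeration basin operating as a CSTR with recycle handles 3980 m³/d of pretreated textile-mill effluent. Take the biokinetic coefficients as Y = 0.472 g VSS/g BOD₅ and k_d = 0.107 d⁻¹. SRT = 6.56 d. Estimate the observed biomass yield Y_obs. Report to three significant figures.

The observed yield is Y_obs = Y/(1 + k_d·θ_c) = 0.472 / (1 + 0.107 × 6.56) = 0.472 / 1.702 = 0.2773 g VSS per g BOD₅ removed.

Y_obs ≈ 0.277 g VSS/g BOD₅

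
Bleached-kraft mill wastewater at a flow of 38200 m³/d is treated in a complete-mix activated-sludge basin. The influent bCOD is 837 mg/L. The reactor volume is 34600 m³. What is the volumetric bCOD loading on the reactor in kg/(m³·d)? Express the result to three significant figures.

L_v = Q S₀ / V = 38200 × 837 × 10⁻³ / 34600 = 0.9241 kg/(m³·d).

L_v ≈ 0.924 kg bCOD/(m³·d)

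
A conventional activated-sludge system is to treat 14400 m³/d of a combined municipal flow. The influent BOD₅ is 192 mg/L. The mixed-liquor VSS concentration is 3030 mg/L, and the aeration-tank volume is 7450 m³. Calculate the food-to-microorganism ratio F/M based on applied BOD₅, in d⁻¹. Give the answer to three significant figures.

Food-to-microorganism ratio F/M = Q S₀ / (V X) = 14400 × 192 / (7450 × 3030) = 0.1225 d⁻¹.

F/M ≈ 0.122 d⁻¹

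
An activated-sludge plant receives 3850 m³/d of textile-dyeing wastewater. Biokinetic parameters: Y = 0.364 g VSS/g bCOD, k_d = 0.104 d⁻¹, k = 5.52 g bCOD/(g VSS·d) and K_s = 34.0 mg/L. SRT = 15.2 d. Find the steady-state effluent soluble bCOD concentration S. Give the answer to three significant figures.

S ≈ 3.14 mg/L

For a completely mixed reactor with recycle the Lawrence–McCarty relation gives S = K_s·(1 + k_d·θ_c) / [θ_c·(Y·k − k_d) − 1] = 34.0 × (1 + 0.104 × 15.2) / [15.2 × (0.364 × 5.52 − 0.104) − 1] = 87.75 / 27.96 = 3.138 mg/L.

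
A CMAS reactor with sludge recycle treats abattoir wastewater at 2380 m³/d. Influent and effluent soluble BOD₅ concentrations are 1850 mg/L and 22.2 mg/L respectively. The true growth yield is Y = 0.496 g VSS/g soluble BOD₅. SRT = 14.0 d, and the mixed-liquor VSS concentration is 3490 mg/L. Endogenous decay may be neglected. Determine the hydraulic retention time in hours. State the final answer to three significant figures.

τ ≈ 87.3 h

V·X = Y·Q·ΔS·θ_c gives V = 0.496 × 2380 × (1850 − 22.2) × 14.0 / 3490 = 8655 m³.
HRT = V/Q = 8655 m³ / 2380 m³·d⁻¹ = 3.637 d × 24 = 87.28 h.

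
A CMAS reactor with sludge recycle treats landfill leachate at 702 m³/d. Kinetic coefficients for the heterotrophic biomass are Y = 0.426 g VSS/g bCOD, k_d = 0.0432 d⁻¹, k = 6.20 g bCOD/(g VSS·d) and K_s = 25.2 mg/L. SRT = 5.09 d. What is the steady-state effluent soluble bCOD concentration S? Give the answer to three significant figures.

S ≈ 2.51 mg/L

Effluent substrate depends only on kinetics and SRT: S = K_s(1 + k_d θ_c) / [θ_c(Yk − k_d) − 1] = 25.2 × (1 + 0.0432 × 5.09) / [5.09 × (0.426 × 6.20 − 0.0432) − 1] = 30.74 / 12.22 = 2.515 mg/L.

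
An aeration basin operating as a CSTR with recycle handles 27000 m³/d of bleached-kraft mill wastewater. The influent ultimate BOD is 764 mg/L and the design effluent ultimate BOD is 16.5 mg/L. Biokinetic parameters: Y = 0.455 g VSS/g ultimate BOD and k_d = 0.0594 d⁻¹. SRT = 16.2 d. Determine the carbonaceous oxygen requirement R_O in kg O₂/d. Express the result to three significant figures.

R_O ≈ 13500 kg O₂/d

Y_obs = Y / (1 + k_d θ_c) = 0.455 / (1 + 0.0594 × 16.2) = 0.455 / 1.962 = 0.2319.
Q·(S₀ − S) = 27000 × (764 − 16.5) × 10⁻³ = 20182 kg/d removed.
Biomass synthesised: P_X = Y_obs × 20182 = 4680 kg VSS/d.
Carbonaceous O₂ demand = substrate oxidised − cell-mass equivalent = 20182 − 1.42 × 4680 = 13537 kg O₂/d.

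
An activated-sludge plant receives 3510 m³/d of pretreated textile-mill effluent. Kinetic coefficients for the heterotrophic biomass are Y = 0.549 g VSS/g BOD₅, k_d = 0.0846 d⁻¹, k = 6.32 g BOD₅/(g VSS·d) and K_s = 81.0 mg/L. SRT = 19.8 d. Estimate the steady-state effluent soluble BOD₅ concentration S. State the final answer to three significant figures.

S ≈ 3.28 mg/L

For a completely mixed reactor with recycle the Lawrence–McCarty relation gives S = K_s·(1 + k_d·θ_c) / [θ_c·(Y·k − k_d) − 1] = 81.0 × (1 + 0.0846 × 19.8) / [19.8 × (0.549 × 6.32 − 0.0846) − 1] = 216.7 / 66.02 = 3.282 mg/L.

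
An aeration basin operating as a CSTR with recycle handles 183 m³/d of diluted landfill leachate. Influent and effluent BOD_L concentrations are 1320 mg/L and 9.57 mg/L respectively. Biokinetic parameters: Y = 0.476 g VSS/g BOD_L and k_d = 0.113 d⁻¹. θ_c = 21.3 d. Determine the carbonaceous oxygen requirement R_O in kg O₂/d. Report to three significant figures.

Correct the yield for decay: Y_obs = Y/(1 + k_d θ_c) = 0.476 / (1 + 0.113 × 21.3) = 0.476 / 3.407 = 0.1397.
Q·(S₀ − S) = 183 × (1320 − 9.57) × 10⁻³ = 239.8 kg/d removed.
Net sludge production P_X = 0.1397 × 239.8 = 33.51 kg VSS/d.
R_O = Q·(S₀ − S) − 1.42·P_X = 239.8 − 1.42 × 33.51 = 192.2 kg O₂/d.

R_O ≈ 192 kg O₂/d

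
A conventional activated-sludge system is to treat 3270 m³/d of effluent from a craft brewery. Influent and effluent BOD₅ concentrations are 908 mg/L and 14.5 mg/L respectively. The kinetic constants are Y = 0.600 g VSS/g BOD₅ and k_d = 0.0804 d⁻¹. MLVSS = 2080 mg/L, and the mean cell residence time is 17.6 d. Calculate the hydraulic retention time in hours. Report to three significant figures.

Steady-state biomass mass balance: V·X·(1 + k_d·θ_c) = Y·Q·(S₀ − S)·θ_c, so V = 0.600 × 3270 × (908 − 14.5) × 17.6 / [2080 × (1 + 0.0804 × 17.6)] = 3.09×10^7 / 5023 = 6142 m³.
τ = V/Q = 6142/3270 = 1.878 d, or 45.08 h.

τ ≈ 45.1 h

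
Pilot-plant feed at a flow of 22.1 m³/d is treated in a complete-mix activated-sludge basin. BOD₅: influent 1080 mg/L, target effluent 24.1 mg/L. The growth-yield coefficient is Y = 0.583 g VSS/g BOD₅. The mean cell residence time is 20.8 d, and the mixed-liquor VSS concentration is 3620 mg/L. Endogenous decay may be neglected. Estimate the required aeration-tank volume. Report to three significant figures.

V ≈ 78.2 m³

V·X = Y·Q·ΔS·θ_c gives V = 0.583 × 22.1 × (1080 − 24.1) × 20.8 / 3620 = 78.17 m³.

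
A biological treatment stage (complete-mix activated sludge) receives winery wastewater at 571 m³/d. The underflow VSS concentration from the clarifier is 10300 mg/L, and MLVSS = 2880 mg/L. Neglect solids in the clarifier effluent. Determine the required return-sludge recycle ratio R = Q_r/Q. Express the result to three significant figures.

R ≈ 0.388

R = Q_r/Q = X/(X_r − X) = 2880 / (10300 − 2880) = 0.3881.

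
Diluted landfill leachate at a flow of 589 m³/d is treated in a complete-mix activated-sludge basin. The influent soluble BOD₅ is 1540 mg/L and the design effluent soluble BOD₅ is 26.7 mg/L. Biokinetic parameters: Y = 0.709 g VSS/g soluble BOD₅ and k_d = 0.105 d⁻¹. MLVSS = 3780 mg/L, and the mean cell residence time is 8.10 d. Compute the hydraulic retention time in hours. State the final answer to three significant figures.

τ ≈ 29.8 h

Steady-state biomass mass balance: V·X·(1 + k_d·θ_c) = Y·Q·(S₀ − S)·θ_c, so V = 0.709 × 589 × (1540 − 26.7) × 8.10 / [3780 × (1 + 0.105 × 8.10)] = 5.12×10^6 / 6995 = 731.8 m³.
Hydraulic retention time τ = V/Q = 731.8 / 589 = 1.242 d = 29.82 h.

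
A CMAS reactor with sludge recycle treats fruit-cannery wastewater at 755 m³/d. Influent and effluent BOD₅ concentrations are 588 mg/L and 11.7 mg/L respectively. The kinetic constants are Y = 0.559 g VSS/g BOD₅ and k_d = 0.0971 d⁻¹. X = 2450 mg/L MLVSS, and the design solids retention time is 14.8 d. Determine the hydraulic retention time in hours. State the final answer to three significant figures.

Steady-state biomass mass balance: V·X·(1 + k_d·θ_c) = Y·Q·(S₀ − S)·θ_c, so V = 0.559 × 755 × (588 − 11.7) × 14.8 / [2450 × (1 + 0.0971 × 14.8)] = 3.6×10^6 / 5971 = 602.9 m³.
τ = V/Q = 602.9/755 = 0.7985 d, or 19.16 h.

τ ≈ 19.2 h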